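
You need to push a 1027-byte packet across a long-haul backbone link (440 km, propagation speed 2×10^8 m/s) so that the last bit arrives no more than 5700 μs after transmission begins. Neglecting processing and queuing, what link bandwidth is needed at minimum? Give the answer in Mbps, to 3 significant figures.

L = 8216 bits.
Propagation delay = 440000 / 200000000 = 2200 μs.
Transmission budget = 5700 − 2200 = 3500 μs.
R ≥ L / t_tx = 8216 bits / 0.0035 s = 2.35 Mbps.

2.35 Mbps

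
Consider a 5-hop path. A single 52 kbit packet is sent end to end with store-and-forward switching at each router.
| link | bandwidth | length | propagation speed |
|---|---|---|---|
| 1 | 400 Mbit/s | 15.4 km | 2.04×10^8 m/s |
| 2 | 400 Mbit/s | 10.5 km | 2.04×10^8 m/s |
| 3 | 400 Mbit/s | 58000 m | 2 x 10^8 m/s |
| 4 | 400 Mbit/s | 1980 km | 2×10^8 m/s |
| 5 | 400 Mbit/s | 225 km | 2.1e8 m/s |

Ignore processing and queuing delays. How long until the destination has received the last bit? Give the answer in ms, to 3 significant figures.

12.0 ms

L = 52000 bits.
Transmission delay per hop = L/R = 52000/400000000 = 0.13 ms; 5 hops → 0.65 ms.
Propagation delays (d/s per hop): 0.0754902, 0.0514706, 0.29, 9.9, 1.07143 ms; sum = 11.3884 ms.
End-to-end = 12.0 ms.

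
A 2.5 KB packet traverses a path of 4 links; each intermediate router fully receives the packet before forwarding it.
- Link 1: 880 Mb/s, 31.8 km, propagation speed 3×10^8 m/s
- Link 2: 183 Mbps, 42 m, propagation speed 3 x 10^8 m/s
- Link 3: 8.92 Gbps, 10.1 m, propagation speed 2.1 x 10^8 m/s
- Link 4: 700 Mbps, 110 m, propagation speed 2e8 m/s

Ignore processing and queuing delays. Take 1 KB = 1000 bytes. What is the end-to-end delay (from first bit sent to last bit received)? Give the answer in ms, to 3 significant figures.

L = 20000 bits.
Transmission delays (L/R per hop): 0.0227273, 0.10929, 0.00224215, 0.0285714 ms; sum = 0.16283 ms.
Propagation delays (d/s per hop): 0.106, 0.00014, 4.80952e-05, 0.00055 ms; sum = 0.106738 ms.
End-to-end = 0.270 ms.

0.270 ms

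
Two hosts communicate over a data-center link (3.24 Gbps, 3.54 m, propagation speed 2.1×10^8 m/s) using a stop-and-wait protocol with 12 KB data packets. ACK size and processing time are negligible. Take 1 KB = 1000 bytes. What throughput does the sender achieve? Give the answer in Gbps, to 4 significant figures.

3.236 Gbps

t_tx = L/R = 96000/3240000000 = 2.96296e-05 s.
t_prop = 3.54/210000000 = 1.68571e-08 s; RTT = 3.37143e-08 s.
Cycle = t_tx + RTT = 2.96633e-05 s.
Throughput = L / cycle = 96000 / 2.96633e-05 = 3.236 Gbps.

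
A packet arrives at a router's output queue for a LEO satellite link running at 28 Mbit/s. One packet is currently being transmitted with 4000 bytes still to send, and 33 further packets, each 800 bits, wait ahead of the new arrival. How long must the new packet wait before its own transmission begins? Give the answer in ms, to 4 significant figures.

2.086 ms

Each queued packet: L/R = 800/28000000 = 0.0285714 ms.
33 queued → 0.942857 ms.
Plus remaining 32000 bits of current packet: 1.14286 ms.
Queuing delay = 2.086 ms.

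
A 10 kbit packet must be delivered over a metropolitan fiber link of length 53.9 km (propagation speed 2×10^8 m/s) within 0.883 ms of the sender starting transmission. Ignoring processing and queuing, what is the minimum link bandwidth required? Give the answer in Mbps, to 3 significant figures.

16.3 Mbps

Propagation delay = 53900 / 200000000 = 0.2695 ms.
Transmission budget = 0.883 − 0.2695 = 0.6135 ms.
R ≥ L / t_tx = 10000 bits / 0.0006135 s = 16.3 Mbps.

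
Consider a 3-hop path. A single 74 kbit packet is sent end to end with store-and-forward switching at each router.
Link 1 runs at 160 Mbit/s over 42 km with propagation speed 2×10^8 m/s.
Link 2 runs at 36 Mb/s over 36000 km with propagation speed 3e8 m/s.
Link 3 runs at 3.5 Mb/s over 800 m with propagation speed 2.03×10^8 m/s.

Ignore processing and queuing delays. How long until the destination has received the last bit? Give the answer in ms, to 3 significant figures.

L = 74000 bits.
Transmission delays (L/R per hop): 0.4625, 2.05556, 21.1429 ms; sum = 23.6609 ms.
Propagation delays (d/s per hop): 0.21, 120, 0.00394089 ms; sum = 120.214 ms.
End-to-end = 144 ms.

144 ms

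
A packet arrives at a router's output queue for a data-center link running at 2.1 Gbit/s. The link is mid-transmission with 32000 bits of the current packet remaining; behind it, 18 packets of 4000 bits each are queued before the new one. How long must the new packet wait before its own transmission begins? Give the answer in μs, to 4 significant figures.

Each queued packet: L/R = 4000/2100000000 = 1.90476 μs.
18 queued → 34.2857 μs.
Plus remaining 32000 bits of current packet: 15.2381 μs.
Queuing delay = 49.52 μs.

49.52 μs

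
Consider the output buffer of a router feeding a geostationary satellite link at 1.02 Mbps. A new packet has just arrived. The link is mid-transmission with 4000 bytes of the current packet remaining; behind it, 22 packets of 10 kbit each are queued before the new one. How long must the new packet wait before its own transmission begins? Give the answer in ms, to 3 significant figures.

247 ms

Each queued packet: L/R = 10000/1020000 = 9.80392 ms.
22 queued → 215.686 ms.
Plus remaining 32000 bits of current packet: 31.3725 ms.
Queuing delay = 247 ms.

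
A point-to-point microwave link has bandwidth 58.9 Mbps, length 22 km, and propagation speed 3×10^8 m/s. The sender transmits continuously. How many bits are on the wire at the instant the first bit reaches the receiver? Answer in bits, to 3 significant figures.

4320 bits

Propagation delay = 22000 / 300000000 = 7.33333e-05 s.
BDP = R × t_prop = 58900000 × 7.33333e-05 = 4319.33 bits.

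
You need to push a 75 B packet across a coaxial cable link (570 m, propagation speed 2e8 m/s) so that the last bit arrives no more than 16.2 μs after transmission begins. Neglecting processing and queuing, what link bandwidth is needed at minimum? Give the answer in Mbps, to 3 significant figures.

L = 600 bits.
Propagation delay = 570 / 200000000 = 2.85 μs.
Transmission budget = 16.2 − 2.85 = 13.35 μs.
R ≥ L / t_tx = 600 bits / 1.335e-05 s = 44.9 Mbps.

44.9 Mbps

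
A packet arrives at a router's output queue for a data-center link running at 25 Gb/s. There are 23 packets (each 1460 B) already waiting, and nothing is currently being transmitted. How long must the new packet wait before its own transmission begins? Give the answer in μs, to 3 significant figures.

10.7 μs

Each queued packet: L/R = 11680/25000000000 = 0.4672 μs.
23 queued → 10.7456 μs.
Queuing delay = 10.7 μs.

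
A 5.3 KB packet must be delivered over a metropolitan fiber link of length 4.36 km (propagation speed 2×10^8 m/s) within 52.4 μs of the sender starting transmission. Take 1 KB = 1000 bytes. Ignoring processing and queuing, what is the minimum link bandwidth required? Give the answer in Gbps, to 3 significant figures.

L = 42400 bits.
Propagation delay = 4360 / 200000000 = 21.8 μs.
Transmission budget = 52.4 − 21.8 = 30.6 μs.
R ≥ L / t_tx = 42400 bits / 3.06e-05 s = 1.39 Gbps.

1.39 Gbps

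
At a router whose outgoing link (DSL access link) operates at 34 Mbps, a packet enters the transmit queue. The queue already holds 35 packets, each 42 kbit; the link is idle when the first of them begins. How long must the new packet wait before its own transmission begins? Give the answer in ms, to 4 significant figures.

Each queued packet: L/R = 42000/34000000 = 1.23529 ms.
35 queued → 43.2353 ms.
Queuing delay = 43.24 ms.

43.24 ms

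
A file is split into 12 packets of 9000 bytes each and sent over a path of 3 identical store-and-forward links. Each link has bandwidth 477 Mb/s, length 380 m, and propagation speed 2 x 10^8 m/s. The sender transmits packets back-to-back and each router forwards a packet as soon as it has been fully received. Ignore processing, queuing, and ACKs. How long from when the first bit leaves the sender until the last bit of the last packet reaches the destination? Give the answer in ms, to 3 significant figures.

2.12 ms

Per-hop transmission t_tx = L/R = 72000/477000000 = 0.150943 ms.
Per-hop propagation t_prop = 380/200000000 = 0.0019 ms.
Pipeline fill: first packet needs 3·t_tx to clear all hops; remaining 11 packets each add one t_tx.
Total = (3+12-1)·t_tx + 3·t_prop = 14·0.150943 + 3·0.0019 = 2.12 ms.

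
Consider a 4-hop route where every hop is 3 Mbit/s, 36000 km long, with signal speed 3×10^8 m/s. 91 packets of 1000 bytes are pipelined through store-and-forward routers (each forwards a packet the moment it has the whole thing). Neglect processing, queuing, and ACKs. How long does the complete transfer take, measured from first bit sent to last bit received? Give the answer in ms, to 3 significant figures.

Per-hop transmission t_tx = L/R = 8000/3000000 = 2.66667 ms.
Per-hop propagation t_prop = 36000000/300000000 = 120 ms.
Pipeline fill: first packet needs 4·t_tx to clear all hops; remaining 90 packets each add one t_tx.
Total = (4+91-1)·t_tx + 4·t_prop = 94·2.66667 + 4·120 = 731 ms.

731 ms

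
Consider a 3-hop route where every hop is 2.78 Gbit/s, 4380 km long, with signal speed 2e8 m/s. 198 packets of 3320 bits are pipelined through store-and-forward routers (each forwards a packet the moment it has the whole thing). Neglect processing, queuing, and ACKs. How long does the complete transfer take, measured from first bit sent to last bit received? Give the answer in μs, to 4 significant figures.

Per-hop transmission t_tx = L/R = 3320/2780000000 = 1.19424 μs.
Per-hop propagation t_prop = 4380000/200000000 = 21900 μs.
Pipeline fill: first packet needs 3·t_tx to clear all hops; remaining 197 packets each add one t_tx.
Total = (3+198-1)·t_tx + 3·t_prop = 200·1.19424 + 3·21900 = 65940 μs.

65940 μs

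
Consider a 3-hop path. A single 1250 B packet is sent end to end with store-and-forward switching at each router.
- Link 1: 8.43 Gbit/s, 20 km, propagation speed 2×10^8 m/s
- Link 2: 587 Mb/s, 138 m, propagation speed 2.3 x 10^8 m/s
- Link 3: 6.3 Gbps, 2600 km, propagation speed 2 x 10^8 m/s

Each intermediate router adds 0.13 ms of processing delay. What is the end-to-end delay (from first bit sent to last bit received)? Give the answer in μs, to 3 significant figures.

13400 μs

L = 1250 × 8 = 10000 bits.
Transmission delays (L/R per hop): 1.18624, 17.0358, 1.5873 μs; sum = 19.8093 μs.
Propagation delays (d/s per hop): 100, 0.6, 13000 μs; sum = 13100.6 μs.
Processing at 2 router(s): 2 × 0.13 ms = 260 μs.
End-to-end = 13400 μs.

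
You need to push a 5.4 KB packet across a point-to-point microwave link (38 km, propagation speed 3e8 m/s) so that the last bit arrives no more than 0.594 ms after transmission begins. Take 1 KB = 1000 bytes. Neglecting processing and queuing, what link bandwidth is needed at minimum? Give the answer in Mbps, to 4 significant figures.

L = 43200 bits.
Propagation delay = 38000 / 300000000 = 0.126667 ms.
Transmission budget = 0.594 − 0.126667 = 0.467333 ms.
R ≥ L / t_tx = 43200 bits / 0.000467333 s = 92.44 Mbps.

92.44 Mbps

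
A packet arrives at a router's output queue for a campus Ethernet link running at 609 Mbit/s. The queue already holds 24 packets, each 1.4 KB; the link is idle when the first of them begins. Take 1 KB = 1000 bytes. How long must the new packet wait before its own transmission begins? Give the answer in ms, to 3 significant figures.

0.441 ms

Each queued packet: L/R = 11200/609000000 = 0.0183908 ms.
24 queued → 0.441379 ms.
Queuing delay = 0.441 ms.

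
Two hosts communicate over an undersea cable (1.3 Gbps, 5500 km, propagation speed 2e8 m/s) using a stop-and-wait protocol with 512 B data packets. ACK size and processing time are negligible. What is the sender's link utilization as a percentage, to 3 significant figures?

t_tx = L/R = 4096/1300000000 = 3.15077e-06 s.
t_prop = 5500000/200000000 = 0.0275 s; RTT = 0.055 s.
Cycle = t_tx + RTT = 0.0550032 s.
Utilization = t_tx / cycle = 3.15077e-06/0.0550032 = 0.00573 %.

0.00573 %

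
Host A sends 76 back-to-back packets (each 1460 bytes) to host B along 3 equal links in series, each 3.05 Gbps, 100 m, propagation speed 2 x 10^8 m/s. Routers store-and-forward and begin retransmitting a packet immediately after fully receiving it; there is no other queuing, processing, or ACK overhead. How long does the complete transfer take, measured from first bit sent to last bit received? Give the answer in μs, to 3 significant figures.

Per-hop transmission t_tx = L/R = 11680/3050000000 = 3.82951 μs.
Per-hop propagation t_prop = 100/200000000 = 0.5 μs.
Pipeline fill: first packet needs 3·t_tx to clear all hops; remaining 75 packets each add one t_tx.
Total = (3+76-1)·t_tx + 3·t_prop = 78·3.82951 + 3·0.5 = 300 μs.

300 μs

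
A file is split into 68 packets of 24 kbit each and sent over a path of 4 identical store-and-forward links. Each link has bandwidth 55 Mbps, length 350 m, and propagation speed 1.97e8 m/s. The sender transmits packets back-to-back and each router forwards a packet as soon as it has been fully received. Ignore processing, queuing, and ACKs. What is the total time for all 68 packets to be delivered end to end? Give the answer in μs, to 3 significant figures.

31000 μs

Per-hop transmission t_tx = L/R = 24000/55000000 = 436.364 μs.
Per-hop propagation t_prop = 350/197000000 = 1.77665 μs.
Pipeline fill: first packet needs 4·t_tx to clear all hops; remaining 67 packets each add one t_tx.
Total = (4+68-1)·t_tx + 4·t_prop = 71·436.364 + 4·1.77665 = 31000 μs.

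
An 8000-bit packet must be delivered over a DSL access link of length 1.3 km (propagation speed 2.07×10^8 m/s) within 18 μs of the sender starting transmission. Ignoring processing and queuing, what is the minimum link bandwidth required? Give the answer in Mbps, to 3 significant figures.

Propagation delay = 1300 / 2.07e+08 = 6.28019 μs.
Transmission budget = 18 − 6.28019 = 11.7198 μs.
R ≥ L / t_tx = 8000 bits / 1.17198e-05 s = 683 Mbps.

683 Mbps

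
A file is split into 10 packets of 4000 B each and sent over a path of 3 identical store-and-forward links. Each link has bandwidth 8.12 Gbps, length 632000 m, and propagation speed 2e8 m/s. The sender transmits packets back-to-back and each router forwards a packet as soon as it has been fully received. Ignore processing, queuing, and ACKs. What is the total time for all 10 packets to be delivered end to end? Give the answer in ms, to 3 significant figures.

Per-hop transmission t_tx = L/R = 32000/8.12e+09 = 0.00394089 ms.
Per-hop propagation t_prop = 632000/200000000 = 3.16 ms.
Pipeline fill: first packet needs 3·t_tx to clear all hops; remaining 9 packets each add one t_tx.
Total = (3+10-1)·t_tx + 3·t_prop = 12·0.00394089 + 3·3.16 = 9.53 ms.

9.53 ms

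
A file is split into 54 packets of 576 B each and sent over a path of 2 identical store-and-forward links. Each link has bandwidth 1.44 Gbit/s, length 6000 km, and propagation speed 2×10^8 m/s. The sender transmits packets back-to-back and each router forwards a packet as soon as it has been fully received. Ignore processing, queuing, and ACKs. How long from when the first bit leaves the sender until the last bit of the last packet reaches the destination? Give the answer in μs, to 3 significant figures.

Per-hop transmission t_tx = L/R = 4608/1440000000 = 3.2 μs.
Per-hop propagation t_prop = 6000000/200000000 = 30000 μs.
Pipeline fill: first packet needs 2·t_tx to clear all hops; remaining 53 packets each add one t_tx.
Total = (2+54-1)·t_tx + 2·t_prop = 55·3.2 + 2·30000 = 60200 μs.

60200 μs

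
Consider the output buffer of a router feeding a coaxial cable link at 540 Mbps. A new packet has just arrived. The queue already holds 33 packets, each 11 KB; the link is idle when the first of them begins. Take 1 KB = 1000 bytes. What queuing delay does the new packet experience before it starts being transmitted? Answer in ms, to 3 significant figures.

5.38 ms

Each queued packet: L/R = 88000/540000000 = 0.162963 ms.
33 queued → 5.37778 ms.
Queuing delay = 5.38 ms.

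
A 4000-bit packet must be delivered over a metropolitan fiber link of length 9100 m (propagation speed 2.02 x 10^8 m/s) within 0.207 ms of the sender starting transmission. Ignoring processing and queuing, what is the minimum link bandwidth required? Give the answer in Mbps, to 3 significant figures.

Propagation delay = 9100 / 202000000 = 0.0450495 ms.
Transmission budget = 0.207 − 0.0450495 = 0.16195 ms.
R ≥ L / t_tx = 4000 bits / 0.00016195 s = 24.7 Mbps.

24.7 Mbps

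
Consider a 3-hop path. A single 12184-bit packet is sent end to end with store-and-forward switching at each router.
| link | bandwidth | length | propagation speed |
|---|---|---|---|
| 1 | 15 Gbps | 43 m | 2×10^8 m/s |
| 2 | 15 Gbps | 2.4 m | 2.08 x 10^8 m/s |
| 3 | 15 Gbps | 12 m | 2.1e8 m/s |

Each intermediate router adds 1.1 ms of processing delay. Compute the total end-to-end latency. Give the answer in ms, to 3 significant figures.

Transmission delay per hop = L/R = 12184/15000000000 = 0.000812267 ms; 3 hops → 0.0024368 ms.
Propagation delays (d/s per hop): 0.000215, 1.15385e-05, 5.71429e-05 ms; sum = 0.000283681 ms.
Processing at 2 router(s): 2 × 1.1 ms = 2.2 ms.
End-to-end = 2.20 ms.

2.20 ms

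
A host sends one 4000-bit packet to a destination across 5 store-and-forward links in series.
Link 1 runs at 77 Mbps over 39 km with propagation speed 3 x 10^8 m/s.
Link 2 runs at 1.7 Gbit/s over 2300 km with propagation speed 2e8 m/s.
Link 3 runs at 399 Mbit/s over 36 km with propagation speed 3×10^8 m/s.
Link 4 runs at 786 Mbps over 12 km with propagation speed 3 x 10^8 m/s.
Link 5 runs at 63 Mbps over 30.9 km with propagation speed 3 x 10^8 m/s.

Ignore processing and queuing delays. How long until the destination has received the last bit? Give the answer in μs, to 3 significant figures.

12000 μs

Transmission delays (L/R per hop): 51.9481, 2.35294, 10.0251, 5.08906, 63.4921 μs; sum = 132.907 μs.
Propagation delays (d/s per hop): 130, 11500, 120, 40, 103 μs; sum = 11893 μs.
End-to-end = 12000 μs.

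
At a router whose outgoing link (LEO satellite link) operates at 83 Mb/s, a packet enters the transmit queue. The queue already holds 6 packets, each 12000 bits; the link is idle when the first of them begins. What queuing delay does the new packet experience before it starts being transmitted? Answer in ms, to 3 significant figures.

Each queued packet: L/R = 12000/83000000 = 0.144578 ms.
6 queued → 0.86747 ms.
Queuing delay = 0.867 ms.

0.867 ms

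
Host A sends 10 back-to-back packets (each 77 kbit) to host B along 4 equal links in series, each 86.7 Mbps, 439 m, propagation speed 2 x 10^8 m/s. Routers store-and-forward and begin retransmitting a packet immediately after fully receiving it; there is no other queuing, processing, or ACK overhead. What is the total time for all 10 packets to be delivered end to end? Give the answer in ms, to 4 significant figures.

11.55 ms

Per-hop transmission t_tx = L/R = 77000/86700000 = 0.88812 ms.
Per-hop propagation t_prop = 439/200000000 = 0.002195 ms.
Pipeline fill: first packet needs 4·t_tx to clear all hops; remaining 9 packets each add one t_tx.
Total = (4+10-1)·t_tx + 4·t_prop = 13·0.88812 + 4·0.002195 = 11.55 ms.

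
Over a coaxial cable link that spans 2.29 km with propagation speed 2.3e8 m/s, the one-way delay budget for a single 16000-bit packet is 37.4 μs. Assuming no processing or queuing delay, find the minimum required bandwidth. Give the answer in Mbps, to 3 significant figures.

Propagation delay = 2290 / 2.3e+08 = 9.95652 μs.
Transmission budget = 37.4 − 9.95652 = 27.4435 μs.
R ≥ L / t_tx = 16000 bits / 2.74435e-05 s = 583 Mbps.

583 Mbps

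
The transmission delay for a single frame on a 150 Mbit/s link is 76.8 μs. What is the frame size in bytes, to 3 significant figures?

1440 bytes

L = R × t_tx = 150000000 b/s × 7.68e-05 s = 11520 bits.
In bytes: 11520 / 8 = 1440 bytes.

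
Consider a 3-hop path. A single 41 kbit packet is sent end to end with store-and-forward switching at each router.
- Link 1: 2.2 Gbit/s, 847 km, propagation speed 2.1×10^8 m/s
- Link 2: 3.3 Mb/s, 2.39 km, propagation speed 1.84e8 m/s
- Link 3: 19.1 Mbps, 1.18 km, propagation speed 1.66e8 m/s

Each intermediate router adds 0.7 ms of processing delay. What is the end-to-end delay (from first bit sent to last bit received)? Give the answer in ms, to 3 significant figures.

L = 41000 bits.
Transmission delays (L/R per hop): 0.0186364, 12.4242, 2.1466 ms; sum = 14.5895 ms.
Propagation delays (d/s per hop): 4.03333, 0.0129891, 0.00710843 ms; sum = 4.05343 ms.
Processing at 2 router(s): 2 × 0.7 ms = 1.4 ms.
End-to-end = 20.0 ms.

20.0 ms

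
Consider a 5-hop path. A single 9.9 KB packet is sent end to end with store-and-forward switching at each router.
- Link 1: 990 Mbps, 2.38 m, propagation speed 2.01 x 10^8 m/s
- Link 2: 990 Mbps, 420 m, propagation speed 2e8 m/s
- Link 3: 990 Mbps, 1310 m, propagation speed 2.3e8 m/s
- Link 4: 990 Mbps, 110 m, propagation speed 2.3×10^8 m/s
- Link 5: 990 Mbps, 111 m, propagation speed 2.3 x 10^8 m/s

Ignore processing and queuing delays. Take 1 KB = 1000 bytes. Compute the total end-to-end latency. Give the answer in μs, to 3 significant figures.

L = 79200 bits.
Transmission delay per hop = L/R = 79200/990000000 = 80 μs; 5 hops → 400 μs.
Propagation delays (d/s per hop): 0.0118408, 2.1, 5.69565, 0.478261, 0.482609 μs; sum = 8.76836 μs.
End-to-end = 409 μs.

409 μs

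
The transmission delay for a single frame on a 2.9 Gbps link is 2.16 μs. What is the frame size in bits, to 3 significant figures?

6260 bits

L = R × t_tx = 2900000000 b/s × 2.16e-06 s = 6264 bits.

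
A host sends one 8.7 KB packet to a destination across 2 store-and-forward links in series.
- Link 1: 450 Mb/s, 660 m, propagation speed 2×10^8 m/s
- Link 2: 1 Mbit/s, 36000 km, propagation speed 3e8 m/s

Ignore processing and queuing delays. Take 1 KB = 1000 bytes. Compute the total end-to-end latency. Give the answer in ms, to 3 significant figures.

L = 69600 bits.
Transmission delays (L/R per hop): 0.154667, 69.6 ms; sum = 69.7547 ms.
Propagation delays (d/s per hop): 0.0033, 120 ms; sum = 120.003 ms.
End-to-end = 190 ms.

190 ms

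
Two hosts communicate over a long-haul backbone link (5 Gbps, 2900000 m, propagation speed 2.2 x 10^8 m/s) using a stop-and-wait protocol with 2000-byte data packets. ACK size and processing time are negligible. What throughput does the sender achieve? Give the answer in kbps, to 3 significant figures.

t_tx = L/R = 16000/5000000000 = 3.2e-06 s.
t_prop = 2900000/2.2e+08 = 0.0131818 s; RTT = 0.0263636 s.
Cycle = t_tx + RTT = 0.0263668 s.
Throughput = L / cycle = 16000 / 0.0263668 = 607 kbps.

607 kbps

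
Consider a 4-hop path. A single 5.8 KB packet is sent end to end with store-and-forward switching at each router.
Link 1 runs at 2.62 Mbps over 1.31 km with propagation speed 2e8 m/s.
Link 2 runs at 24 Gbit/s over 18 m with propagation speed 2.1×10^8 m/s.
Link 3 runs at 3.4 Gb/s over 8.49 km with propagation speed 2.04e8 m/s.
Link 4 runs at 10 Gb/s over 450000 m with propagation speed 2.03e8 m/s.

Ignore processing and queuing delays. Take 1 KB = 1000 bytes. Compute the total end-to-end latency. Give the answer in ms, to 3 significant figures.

20.0 ms

L = 46400 bits.
Transmission delays (L/R per hop): 17.7099, 0.00193333, 0.0136471, 0.00464 ms; sum = 17.7301 ms.
Propagation delays (d/s per hop): 0.00655, 8.57143e-05, 0.0416176, 2.21675 ms; sum = 2.265 ms.
End-to-end = 20.0 ms.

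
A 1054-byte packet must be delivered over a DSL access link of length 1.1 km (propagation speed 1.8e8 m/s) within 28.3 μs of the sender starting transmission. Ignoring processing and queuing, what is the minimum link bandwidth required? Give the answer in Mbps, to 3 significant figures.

L = 8432 bits.
Propagation delay = 1100 / 180000000 = 6.11111 μs.
Transmission budget = 28.3 − 6.11111 = 22.1889 μs.
R ≥ L / t_tx = 8432 bits / 2.21889e-05 s = 380 Mbps.

380 Mbps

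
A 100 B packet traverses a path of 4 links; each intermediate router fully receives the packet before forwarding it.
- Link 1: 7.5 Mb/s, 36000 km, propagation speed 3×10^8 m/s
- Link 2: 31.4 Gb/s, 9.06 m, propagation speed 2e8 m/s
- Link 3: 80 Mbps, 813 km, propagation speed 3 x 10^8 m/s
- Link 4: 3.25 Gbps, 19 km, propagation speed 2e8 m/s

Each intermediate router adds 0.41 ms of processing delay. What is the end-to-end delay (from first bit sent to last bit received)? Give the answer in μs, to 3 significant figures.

124000 μs

L = 100 × 8 = 800 bits.
Transmission delays (L/R per hop): 106.667, 0.0254777, 10, 0.246154 μs; sum = 116.938 μs.
Propagation delays (d/s per hop): 120000, 0.0453, 2710, 95 μs; sum = 122805 μs.
Processing at 3 router(s): 3 × 0.41 ms = 1230 μs.
End-to-end = 124000 μs.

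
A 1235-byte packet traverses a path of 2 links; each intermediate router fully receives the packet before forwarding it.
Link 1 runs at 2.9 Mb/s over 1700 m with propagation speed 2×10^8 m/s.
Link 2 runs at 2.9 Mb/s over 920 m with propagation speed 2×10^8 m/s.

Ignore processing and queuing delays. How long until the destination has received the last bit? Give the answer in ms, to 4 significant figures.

L = 1235 × 8 = 9880 bits.
Transmission delay per hop = L/R = 9880/2900000 = 3.4069 ms; 2 hops → 6.81379 ms.
Propagation delays (d/s per hop): 0.0085, 0.0046 ms; sum = 0.0131 ms.
End-to-end = 6.827 ms.

6.827 ms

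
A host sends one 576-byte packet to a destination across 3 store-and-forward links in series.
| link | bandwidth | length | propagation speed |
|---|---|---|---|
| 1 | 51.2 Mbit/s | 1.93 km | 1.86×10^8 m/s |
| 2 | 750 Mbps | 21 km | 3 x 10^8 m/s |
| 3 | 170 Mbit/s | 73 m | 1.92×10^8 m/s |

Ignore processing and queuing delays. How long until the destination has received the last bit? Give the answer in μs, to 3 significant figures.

L = 576 × 8 = 4608 bits.
Transmission delays (L/R per hop): 90, 6.144, 27.1059 μs; sum = 123.25 μs.
Propagation delays (d/s per hop): 10.3763, 70, 0.380208 μs; sum = 80.7566 μs.
End-to-end = 204 μs.

204 μs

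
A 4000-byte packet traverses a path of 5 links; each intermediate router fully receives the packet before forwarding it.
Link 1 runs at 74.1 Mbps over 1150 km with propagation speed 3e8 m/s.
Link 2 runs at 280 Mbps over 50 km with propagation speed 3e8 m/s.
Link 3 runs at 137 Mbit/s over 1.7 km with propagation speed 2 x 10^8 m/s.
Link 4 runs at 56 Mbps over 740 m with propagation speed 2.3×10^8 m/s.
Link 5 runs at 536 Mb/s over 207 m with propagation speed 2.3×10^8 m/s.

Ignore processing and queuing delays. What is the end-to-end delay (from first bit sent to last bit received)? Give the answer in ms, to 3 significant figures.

5.42 ms

L = 4000 × 8 = 32000 bits.
Transmission delays (L/R per hop): 0.431849, 0.114286, 0.233577, 0.571429, 0.0597015 ms; sum = 1.41084 ms.
Propagation delays (d/s per hop): 3.83333, 0.166667, 0.0085, 0.00321739, 0.0009 ms; sum = 4.01262 ms.
End-to-end = 5.42 ms.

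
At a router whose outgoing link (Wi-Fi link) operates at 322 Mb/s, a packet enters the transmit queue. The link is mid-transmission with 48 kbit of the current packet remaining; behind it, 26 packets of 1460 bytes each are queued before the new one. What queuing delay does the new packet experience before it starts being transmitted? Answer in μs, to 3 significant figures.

1090 μs

Each queued packet: L/R = 11680/322000000 = 36.2733 μs.
26 queued → 943.106 μs.
Plus remaining 48000 bits of current packet: 149.068 μs.
Queuing delay = 1090 μs.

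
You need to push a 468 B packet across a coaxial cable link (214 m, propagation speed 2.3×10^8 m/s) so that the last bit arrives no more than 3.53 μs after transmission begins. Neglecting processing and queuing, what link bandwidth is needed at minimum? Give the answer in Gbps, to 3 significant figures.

1.44 Gbps

L = 3744 bits.
Propagation delay = 214 / 2.3e+08 = 0.930435 μs.
Transmission budget = 3.53 − 0.930435 = 2.59957 μs.
R ≥ L / t_tx = 3744 bits / 2.59957e-06 s = 1.44 Gbps.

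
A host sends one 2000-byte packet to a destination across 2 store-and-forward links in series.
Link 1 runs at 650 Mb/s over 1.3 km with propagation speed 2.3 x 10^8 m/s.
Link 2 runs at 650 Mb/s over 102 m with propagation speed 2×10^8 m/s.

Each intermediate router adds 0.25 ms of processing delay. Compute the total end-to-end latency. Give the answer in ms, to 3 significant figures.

0.305 ms

L = 2000 × 8 = 16000 bits.
Transmission delay per hop = L/R = 16000/650000000 = 0.0246154 ms; 2 hops → 0.0492308 ms.
Propagation delays (d/s per hop): 0.00565217, 0.00051 ms; sum = 0.00616217 ms.
Processing at 1 router(s): 1 × 0.25 ms = 0.25 ms.
End-to-end = 0.305 ms.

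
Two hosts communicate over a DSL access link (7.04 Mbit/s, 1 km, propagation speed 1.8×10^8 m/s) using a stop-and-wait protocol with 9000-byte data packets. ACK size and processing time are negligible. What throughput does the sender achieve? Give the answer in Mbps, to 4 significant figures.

t_tx = L/R = 72000/7040000 = 0.0102273 s.
t_prop = 1000/180000000 = 5.55556e-06 s; RTT = 1.11111e-05 s.
Cycle = t_tx + RTT = 0.0102384 s.
Throughput = L / cycle = 72000 / 0.0102384 = 7.032 Mbps.

7.032 Mbps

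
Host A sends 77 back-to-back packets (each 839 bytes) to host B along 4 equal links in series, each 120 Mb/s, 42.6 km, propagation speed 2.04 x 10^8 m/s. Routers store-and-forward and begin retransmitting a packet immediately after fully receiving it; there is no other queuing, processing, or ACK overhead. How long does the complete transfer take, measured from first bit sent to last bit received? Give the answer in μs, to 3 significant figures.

Per-hop transmission t_tx = L/R = 6712/120000000 = 55.9333 μs.
Per-hop propagation t_prop = 42600/204000000 = 208.824 μs.
Pipeline fill: first packet needs 4·t_tx to clear all hops; remaining 76 packets each add one t_tx.
Total = (4+77-1)·t_tx + 4·t_prop = 80·55.9333 + 4·208.824 = 5310 μs.

5310 μs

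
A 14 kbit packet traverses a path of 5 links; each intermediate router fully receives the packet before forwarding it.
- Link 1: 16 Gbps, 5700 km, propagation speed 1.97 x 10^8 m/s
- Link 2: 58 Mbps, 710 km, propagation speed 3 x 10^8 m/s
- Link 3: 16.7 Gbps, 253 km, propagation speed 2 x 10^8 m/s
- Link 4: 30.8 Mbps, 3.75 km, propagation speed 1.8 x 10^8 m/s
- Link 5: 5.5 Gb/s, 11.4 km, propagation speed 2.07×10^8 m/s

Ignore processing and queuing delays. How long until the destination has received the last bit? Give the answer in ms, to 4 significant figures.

L = 14000 bits.
Transmission delays (L/R per hop): 0.000875, 0.241379, 0.000838323, 0.454545, 0.00254545 ms; sum = 0.700184 ms.
Propagation delays (d/s per hop): 28.934, 2.36667, 1.265, 0.0208333, 0.0550725 ms; sum = 32.6416 ms.
End-to-end = 33.34 ms.

33.34 ms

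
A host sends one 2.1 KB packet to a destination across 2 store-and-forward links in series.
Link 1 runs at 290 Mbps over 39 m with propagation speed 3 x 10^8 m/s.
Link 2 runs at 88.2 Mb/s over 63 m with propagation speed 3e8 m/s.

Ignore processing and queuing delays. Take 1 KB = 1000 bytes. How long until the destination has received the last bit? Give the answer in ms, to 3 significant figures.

0.249 ms

L = 16800 bits.
Transmission delays (L/R per hop): 0.057931, 0.190476 ms; sum = 0.248407 ms.
Propagation delays (d/s per hop): 0.00013, 0.00021 ms; sum = 0.00034 ms.
End-to-end = 0.249 ms.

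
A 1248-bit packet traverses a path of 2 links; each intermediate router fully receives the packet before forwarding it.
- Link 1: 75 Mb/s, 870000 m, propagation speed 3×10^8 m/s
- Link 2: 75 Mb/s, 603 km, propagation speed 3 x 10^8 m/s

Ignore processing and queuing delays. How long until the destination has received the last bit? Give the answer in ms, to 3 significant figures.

4.94 ms

Transmission delay per hop = L/R = 1248/75000000 = 0.01664 ms; 2 hops → 0.03328 ms.
Propagation delays (d/s per hop): 2.9, 2.01 ms; sum = 4.91 ms.
End-to-end = 4.94 ms.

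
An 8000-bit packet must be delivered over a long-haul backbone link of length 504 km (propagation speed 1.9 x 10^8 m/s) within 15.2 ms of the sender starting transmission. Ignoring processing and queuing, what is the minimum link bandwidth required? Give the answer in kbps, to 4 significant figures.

637.6 kbps

Propagation delay = 504000 / 190000000 = 2.65263 ms.
Transmission budget = 15.2 − 2.65263 = 12.5474 ms.
R ≥ L / t_tx = 8000 bits / 0.0125474 s = 637.6 kbps.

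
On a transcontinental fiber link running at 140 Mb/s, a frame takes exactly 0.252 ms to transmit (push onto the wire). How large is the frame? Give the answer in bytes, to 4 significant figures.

4410 bytes

L = R × t_tx = 140000000 b/s × 0.000252 s = 35280 bits.
In bytes: 35280 / 8 = 4410 bytes.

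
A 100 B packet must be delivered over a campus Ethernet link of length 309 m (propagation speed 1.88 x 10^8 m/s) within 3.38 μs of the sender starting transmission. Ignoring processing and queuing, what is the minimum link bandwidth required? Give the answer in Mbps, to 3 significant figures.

L = 800 bits.
Propagation delay = 309 / 188000000 = 1.64362 μs.
Transmission budget = 3.38 − 1.64362 = 1.73638 μs.
R ≥ L / t_tx = 800 bits / 1.73638e-06 s = 461 Mbps.

461 Mbps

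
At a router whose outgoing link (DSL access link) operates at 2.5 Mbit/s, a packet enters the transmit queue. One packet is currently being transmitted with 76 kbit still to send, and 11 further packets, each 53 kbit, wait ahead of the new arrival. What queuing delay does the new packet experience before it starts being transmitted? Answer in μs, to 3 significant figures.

Each queued packet: L/R = 53000/2500000 = 21200 μs.
11 queued → 233200 μs.
Plus remaining 76000 bits of current packet: 30400 μs.
Queuing delay = 264000 μs.

264000 μs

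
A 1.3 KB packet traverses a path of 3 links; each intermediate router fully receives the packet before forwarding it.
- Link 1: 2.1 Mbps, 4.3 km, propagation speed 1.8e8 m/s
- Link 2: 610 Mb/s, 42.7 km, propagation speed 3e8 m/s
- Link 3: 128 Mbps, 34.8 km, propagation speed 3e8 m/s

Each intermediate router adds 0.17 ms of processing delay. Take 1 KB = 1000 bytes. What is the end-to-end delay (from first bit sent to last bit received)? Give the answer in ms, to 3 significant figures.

L = 10400 bits.
Transmission delays (L/R per hop): 4.95238, 0.0170492, 0.08125 ms; sum = 5.05068 ms.
Propagation delays (d/s per hop): 0.0238889, 0.142333, 0.116 ms; sum = 0.282222 ms.
Processing at 2 router(s): 2 × 0.17 ms = 0.34 ms.
End-to-end = 5.67 ms.

5.67 ms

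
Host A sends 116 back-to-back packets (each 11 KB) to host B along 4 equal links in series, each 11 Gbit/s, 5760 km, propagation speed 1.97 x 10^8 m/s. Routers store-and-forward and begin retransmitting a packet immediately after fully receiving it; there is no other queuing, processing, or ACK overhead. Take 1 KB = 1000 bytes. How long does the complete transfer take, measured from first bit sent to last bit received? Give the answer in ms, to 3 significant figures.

Per-hop transmission t_tx = L/R = 88000/11000000000 = 0.008 ms.
Per-hop propagation t_prop = 5760000/197000000 = 29.2386 ms.
Pipeline fill: first packet needs 4·t_tx to clear all hops; remaining 115 packets each add one t_tx.
Total = (4+116-1)·t_tx + 4·t_prop = 119·0.008 + 4·29.2386 = 118 ms.

118 ms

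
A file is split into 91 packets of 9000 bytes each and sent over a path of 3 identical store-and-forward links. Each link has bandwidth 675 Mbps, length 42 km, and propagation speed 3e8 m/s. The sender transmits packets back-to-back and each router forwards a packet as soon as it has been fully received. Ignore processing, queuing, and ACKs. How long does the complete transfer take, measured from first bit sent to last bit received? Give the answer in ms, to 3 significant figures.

10.3 ms

Per-hop transmission t_tx = L/R = 72000/675000000 = 0.106667 ms.
Per-hop propagation t_prop = 42000/300000000 = 0.14 ms.
Pipeline fill: first packet needs 3·t_tx to clear all hops; remaining 90 packets each add one t_tx.
Total = (3+91-1)·t_tx + 3·t_prop = 93·0.106667 + 3·0.14 = 10.3 ms.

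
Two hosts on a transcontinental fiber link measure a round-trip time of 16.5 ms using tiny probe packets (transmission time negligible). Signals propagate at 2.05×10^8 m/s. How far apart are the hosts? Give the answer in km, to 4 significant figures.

One-way propagation = RTT/2 = 8.25 ms.
d = s × t = 2.05e+08 × 0.00825 = 1691 km.

1691 km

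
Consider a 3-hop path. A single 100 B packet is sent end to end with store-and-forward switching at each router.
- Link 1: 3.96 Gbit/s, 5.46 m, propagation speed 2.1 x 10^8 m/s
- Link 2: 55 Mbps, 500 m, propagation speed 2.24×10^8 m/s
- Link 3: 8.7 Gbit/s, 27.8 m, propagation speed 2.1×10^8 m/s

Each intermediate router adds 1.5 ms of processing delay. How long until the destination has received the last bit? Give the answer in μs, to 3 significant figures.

L = 100 × 8 = 800 bits.
Transmission delays (L/R per hop): 0.20202, 14.5455, 0.091954 μs; sum = 14.8394 μs.
Propagation delays (d/s per hop): 0.026, 2.23214, 0.132381 μs; sum = 2.39052 μs.
Processing at 2 router(s): 2 × 1.5 ms = 3000 μs.
End-to-end = 3020 μs.

3020 μs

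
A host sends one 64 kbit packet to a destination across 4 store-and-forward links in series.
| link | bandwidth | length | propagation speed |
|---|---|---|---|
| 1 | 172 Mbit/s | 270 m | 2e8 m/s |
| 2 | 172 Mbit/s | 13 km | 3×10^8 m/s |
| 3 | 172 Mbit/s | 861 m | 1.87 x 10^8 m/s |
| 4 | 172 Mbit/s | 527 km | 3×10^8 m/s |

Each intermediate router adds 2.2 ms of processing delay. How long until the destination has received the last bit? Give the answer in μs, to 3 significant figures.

9890 μs

L = 64000 bits.
Transmission delay per hop = L/R = 64000/172000000 = 372.093 μs; 4 hops → 1488.37 μs.
Propagation delays (d/s per hop): 1.35, 43.3333, 4.60428, 1756.67 μs; sum = 1805.95 μs.
Processing at 3 router(s): 3 × 2.2 ms = 6600 μs.
End-to-end = 9890 μs.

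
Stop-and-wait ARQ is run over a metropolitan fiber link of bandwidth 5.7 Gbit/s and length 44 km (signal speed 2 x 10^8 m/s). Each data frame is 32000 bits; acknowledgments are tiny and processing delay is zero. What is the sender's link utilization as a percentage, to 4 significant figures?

1.260 %

t_tx = L/R = 32000/5700000000 = 5.61404e-06 s.
t_prop = 44000/200000000 = 0.00022 s; RTT = 0.00044 s.
Cycle = t_tx + RTT = 0.000445614 s.
Utilization = t_tx / cycle = 5.61404e-06/0.000445614 = 1.260 %.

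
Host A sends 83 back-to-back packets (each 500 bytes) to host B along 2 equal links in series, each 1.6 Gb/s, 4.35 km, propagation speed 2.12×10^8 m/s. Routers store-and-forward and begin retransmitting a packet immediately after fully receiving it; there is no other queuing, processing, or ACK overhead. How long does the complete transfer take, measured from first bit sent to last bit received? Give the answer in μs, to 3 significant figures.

Per-hop transmission t_tx = L/R = 4000/1600000000 = 2.5 μs.
Per-hop propagation t_prop = 4350/212000000 = 20.5189 μs.
Pipeline fill: first packet needs 2·t_tx to clear all hops; remaining 82 packets each add one t_tx.
Total = (2+83-1)·t_tx + 2·t_prop = 84·2.5 + 2·20.5189 = 251 μs.

251 μs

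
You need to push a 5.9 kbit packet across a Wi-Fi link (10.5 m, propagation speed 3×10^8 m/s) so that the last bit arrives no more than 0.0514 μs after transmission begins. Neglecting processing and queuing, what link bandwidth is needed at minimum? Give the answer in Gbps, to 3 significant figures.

Propagation delay = 10.5 / 300000000 = 0.035 μs.
Transmission budget = 0.0514 − 0.035 = 0.0164 μs.
R ≥ L / t_tx = 5900 bits / 1.64e-08 s = 360 Gbps.

360 Gbps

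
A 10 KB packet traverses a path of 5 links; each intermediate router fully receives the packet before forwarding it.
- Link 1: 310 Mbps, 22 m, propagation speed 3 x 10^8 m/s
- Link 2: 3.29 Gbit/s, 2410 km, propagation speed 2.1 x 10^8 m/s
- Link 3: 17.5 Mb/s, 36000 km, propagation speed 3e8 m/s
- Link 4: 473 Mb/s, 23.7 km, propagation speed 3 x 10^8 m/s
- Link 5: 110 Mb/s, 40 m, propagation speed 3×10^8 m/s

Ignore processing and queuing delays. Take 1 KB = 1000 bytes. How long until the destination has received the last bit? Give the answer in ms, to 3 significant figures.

L = 80000 bits.
Transmission delays (L/R per hop): 0.258065, 0.0243161, 4.57143, 0.169133, 0.727273 ms; sum = 5.75022 ms.
Propagation delays (d/s per hop): 7.33333e-05, 11.4762, 120, 0.079, 0.000133333 ms; sum = 131.555 ms.
End-to-end = 137 ms.

137 ms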